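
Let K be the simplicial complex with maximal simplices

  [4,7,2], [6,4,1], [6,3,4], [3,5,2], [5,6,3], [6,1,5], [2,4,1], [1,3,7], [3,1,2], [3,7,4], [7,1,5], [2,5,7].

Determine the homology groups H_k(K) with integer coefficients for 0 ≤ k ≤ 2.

H_0 = Z,  H_1 = Z_2,  H_2 = 0.

Fix the vertex order 1 < 2 < 3 < 4 < 5 < 6 < 7 and write every simplex with vertices in increasing order. Then dim K = 2 and the simplices of K are:

  0-simplices (7): [1], [2], [3], [4], [5], [6], [7]
  1-simplices (18): [1,2], [1,3], [1,4], [1,5], [1,6], [1,7], [2,3], [2,4], [2,5], [2,7], [3,4], [3,5], [3,6], [3,7], [4,6], [4,7], [5,6], [5,7]
  2-simplices (12): [1,2,3], [1,2,4], [1,3,7], [1,4,6], [1,5,6], [1,5,7], [2,3,5], [2,4,7], [2,5,7], [3,4,6], [3,4,7], [3,5,6]

so the chain groups are C_0 ≅ Z^7, C_1 ≅ Z^18, C_2 ≅ Z^12.

The boundary map ∂_1: C_1 → C_0 sends each edge [p,q] (with p < q) to q − p.
The 7×18 boundary matrix has rank 6 and Smith normal form diag(1,1,1,1,1,1).

The boundary map ∂_2: C_2 → C_1 maps a triangle to the signed sum of its edges. For instance
  ∂[2,4,7] = [4,7] − [2,7] + [2,4],
  ∂[1,2,4] = [2,4] − [1,4] + [1,2].
The resulting 18×12 matrix has rank 12, and its Smith normal form has invariant factors (1,1,1,1,1,1,1,1,1,1,1,2).

Reading off H_k = ker ∂_k / im ∂_{k+1}:

  H_0: rank C_0 − rank ∂_1 = 7 − 6 = 1, and the invariant factors of ∂_1 are all 1, so H_0 = Z.
  H_1: rank ker ∂_1 − rank ∂_2 = (18 − 6) − 12 = 0, and ∂_2 has invariant factor 2 > 1, so H_1 = Z_2.
  H_2: rank ker ∂_2 − rank ∂_3 = (12 − 12) − 0 = 0, and there is no ∂_3, so H_2 = 0.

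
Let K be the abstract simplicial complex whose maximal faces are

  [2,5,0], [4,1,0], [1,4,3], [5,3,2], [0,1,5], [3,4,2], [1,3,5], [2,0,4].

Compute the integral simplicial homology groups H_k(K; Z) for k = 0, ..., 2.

K has 6 vertices, 12 edges, 8 triangles.
rank ∂_0 = 0, rank ∂_1 = 5 ⇒ b_0 = 6 − 0 − 5 = 1; all invariant factors of ∂_1 are 1 so no torsion. So H_0 ≅ Z.
rank ∂_1 = 5, rank ∂_2 = 7 ⇒ b_1 = 12 − 5 − 7 = 0; all invariant factors of ∂_2 are 1 so no torsion. So H_1 ≅ 0.
rank ∂_2 = 7, rank ∂_3 = 0 ⇒ b_2 = 8 − 7 − 0 = 1. So H_2 ≅ Z.

H_0 ≅ Z,  H_1 = 0,  H_2 ≅ Z.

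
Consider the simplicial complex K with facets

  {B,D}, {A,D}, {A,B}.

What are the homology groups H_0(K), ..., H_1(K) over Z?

H_0 ≅ Z,  H_1 ≅ Z.

We work with the vertex ordering A < B < D. The simplices of K, each written with vertices in increasing order, are:

  0-simplices (3): A, B, D
  1-simplices (3): AB, AD, BD

so the chain groups are C_0 ≅ Z^3, C_1 ≅ Z^3.

∂_1: C_1 → C_0 is given by ∂[p,q] = [q] − [p]. For instance
  ∂BD = D − B.
As a 3×3 matrix over Z this has rank 2, with invariant factors (1,1).

Computing H_k = (kernel of ∂_k) / (image of ∂_{k+1}):

  H_0: rank C_0 − rank ∂_1 = 3 − 2 = 1, and the invariant factors of ∂_1 are all 1, so H_0 ≅ Z.
  H_1: rank ker ∂_1 − rank ∂_2 = (3 − 2) − 0 = 1, and there is no ∂_2, so H_1 ≅ Z.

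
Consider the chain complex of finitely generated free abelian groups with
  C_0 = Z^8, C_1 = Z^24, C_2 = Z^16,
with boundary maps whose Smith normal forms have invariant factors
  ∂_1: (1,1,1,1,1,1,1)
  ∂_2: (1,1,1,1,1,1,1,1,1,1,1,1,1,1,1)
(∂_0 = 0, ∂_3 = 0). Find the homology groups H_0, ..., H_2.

H_0 = Z,  H_1 = Z^2,  H_2 = Z.

H_0: b_0 = 8 − 0 − 7 = 1; torsion from ∂_1 factors > 1: none. So H_0 = Z.
H_1: b_1 = 24 − 7 − 15 = 2; torsion from ∂_2 factors > 1: none. So H_1 = Z^2.
H_2: b_2 = 16 − 15 − 0 = 1; torsion from ∂_3 factors > 1: none. So H_2 = Z.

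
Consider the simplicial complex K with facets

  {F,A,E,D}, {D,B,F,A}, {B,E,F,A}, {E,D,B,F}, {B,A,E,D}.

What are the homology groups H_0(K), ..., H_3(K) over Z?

H_0 = Z,  H_1 = 0,  H_2 = 0,  H_3 = Z.

K has 5 vertices, 10 edges, 10 triangles, 5 3-simplices.
rank ∂_0 = 0, rank ∂_1 = 4 ⇒ b_0 = 5 − 0 − 4 = 1; all invariant factors of ∂_1 are 1 so no torsion. So H_0 = Z.
rank ∂_1 = 4, rank ∂_2 = 6 ⇒ b_1 = 10 − 4 − 6 = 0; all invariant factors of ∂_2 are 1 so no torsion. So H_1 = 0.
rank ∂_2 = 6, rank ∂_3 = 4 ⇒ b_2 = 10 − 6 − 4 = 0; all invariant factors of ∂_3 are 1 so no torsion. So H_2 = 0.
rank ∂_3 = 4, rank ∂_4 = 0 ⇒ b_3 = 5 − 4 − 0 = 1. So H_3 = Z.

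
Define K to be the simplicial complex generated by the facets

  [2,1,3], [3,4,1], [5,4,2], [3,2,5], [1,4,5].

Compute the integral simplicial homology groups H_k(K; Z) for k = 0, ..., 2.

H_0 ≅ Z,  H_1 ≅ Z,  H_2 = 0.

Fix the vertex order 1 < 2 < 3 < 4 < 5 and write every simplex with vertices in increasing order. Then dim K = 2 and the simplices of K are:

  0-simplices (5): [1], [2], [3], [4], [5]
  1-simplices (10): [1,2], [1,3], [1,4], [1,5], [2,3], [2,4], [2,5], [3,4], [3,5], [4,5]
  2-simplices (5): [1,2,3], [1,3,4], [1,4,5], [2,3,5], [2,4,5]

giving chain groups C_0 ≅ Z^5, C_1 ≅ Z^10, C_2 ≅ Z^5.

Boundary ∂_1: C_1 → C_0 maps an edge to its endpoints' difference, ∂[p,q] = q − p. For instance
  ∂[1,3] = [3] − [1].
This gives a 5×10 integer matrix of rank 4; reducing to Smith normal form yields diagonal entries (1,1,1,1).

The boundary map ∂_2: C_2 → C_1 sends each 2-simplex [p,q,r] to [q,r] − [p,r] + [p,q]. For instance
  ∂[1,4,5] = [4,5] − [1,5] + [1,4],
  ∂[1,2,3] = [2,3] − [1,3] + [1,2].
This gives a 10×5 integer matrix of rank 5; reducing to Smith normal form yields diagonal entries (1,1,1,1,1).

From H_k ≅ ker(∂_k) / im(∂_{k+1}) we obtain:

  H_0: rank C_0 − rank ∂_1 = 5 − 4 = 1, and the invariant factors of ∂_1 are all 1, so H_0 ≅ Z.
  H_1: rank ker ∂_1 − rank ∂_2 = (10 − 4) − 5 = 1, and the invariant factors of ∂_2 are all 1, so H_1 ≅ Z.
  H_2: rank ker ∂_2 − rank ∂_3 = (5 − 5) − 0 = 0, and there is no ∂_3, so H_2 ≅ 0.

(K is a triangulation of the Möbius band.)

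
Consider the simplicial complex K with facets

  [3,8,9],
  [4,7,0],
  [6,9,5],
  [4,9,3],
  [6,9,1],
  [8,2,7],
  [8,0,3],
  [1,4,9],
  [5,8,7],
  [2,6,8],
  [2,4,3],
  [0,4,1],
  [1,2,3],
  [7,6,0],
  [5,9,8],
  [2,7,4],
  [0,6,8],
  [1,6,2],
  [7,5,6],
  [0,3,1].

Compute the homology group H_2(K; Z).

H_2 = 0.

Take the total order 0 < 1 < 2 < 3 < 4 < 5 < 6 < 7 < 8 < 9 on the vertex set. Then K (dimension 2) consists of the simplices:

  0-simplices (10): [0], [1], [2], [3], [4], [5], [6], [7], [8], [9]
  1-simplices (30): (30 of them)
  2-simplices (20): (20 of them)

giving chain groups C_0 ≅ Z^10, C_1 ≅ Z^30, C_2 ≅ Z^20.

Boundary ∂_1: C_1 → C_0 maps an edge to its endpoints' difference, ∂[p,q] = q − p.
This gives a 10×30 integer matrix of rank 9; reducing to Smith normal form yields diagonal entries (1,1,1,1,1,1,1,1,1).

Boundary ∂_2: C_2 → C_1 sends each 2-simplex [p,q,r] to [q,r] − [p,r] + [p,q]. For instance
  ∂[3,4,9] = [4,9] − [3,9] + [3,4],
  ∂[5,7,8] = [7,8] − [5,8] + [5,7].
This gives a 30×20 integer matrix of rank 20; reducing to Smith normal form yields diagonal entries (1,1,1,1,1,1,1,1,1,1,1,1,1,1,1,1,1,1,1,2).

Now H_k = ker ∂_k / im ∂_{k+1}, so:

  H_2: rank ker ∂_2 − rank ∂_3 = (20 − 20) − 0 = 0, and there is no ∂_3, so H_2 ≅ 0.

(K is a triangulation of the Klein bottle.)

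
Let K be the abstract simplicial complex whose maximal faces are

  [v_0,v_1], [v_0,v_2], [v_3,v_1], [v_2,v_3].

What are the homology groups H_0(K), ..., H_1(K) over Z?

H_0 ≅ Z,  H_1 ≅ Z.

Take the total order v_0 < v_1 < v_2 < v_3 on the vertex set. Then K (dimension 1) consists of the simplices:

  0-simplices (4): [v_0], [v_1], [v_2], [v_3]
  1-simplices (4): [v_0,v_1], [v_0,v_2], [v_1,v_3], [v_2,v_3]

Hence C_0 ≅ Z^4, C_1 ≅ Z^4.

The boundary map ∂_1: C_1 → C_0 sends each edge [p,q] (with p < q) to q − p.
This gives a 4×4 integer matrix of rank 3; reducing to Smith normal form yields diagonal entries (1,1,1).

From H_k ≅ ker(∂_k) / im(∂_{k+1}) we obtain:

  H_0: rank C_0 − rank ∂_1 = 4 − 3 = 1, and the invariant factors of ∂_1 are all 1, so H_0 ≅ Z.
  H_1: rank ker ∂_1 − rank ∂_2 = (4 − 3) − 0 = 1, and there is no ∂_2, so H_1 ≅ Z.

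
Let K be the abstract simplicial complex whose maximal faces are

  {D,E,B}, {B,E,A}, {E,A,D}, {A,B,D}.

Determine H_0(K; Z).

H_0 ≅ Z.

K has 4 vertices, 6 edges, 4 triangles.
rank ∂_0 = 0, rank ∂_1 = 3 ⇒ b_0 = 4 − 0 − 3 = 1; all invariant factors of ∂_1 are 1 so no torsion. So H_0 = Z.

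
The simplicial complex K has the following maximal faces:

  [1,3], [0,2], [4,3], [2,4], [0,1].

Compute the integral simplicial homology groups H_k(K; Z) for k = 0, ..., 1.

K has 5 vertices, 5 edges.
rank ∂_0 = 0, rank ∂_1 = 4 ⇒ b_0 = 5 − 0 − 4 = 1; all invariant factors of ∂_1 are 1 so no torsion. So H_0 ≅ Z.
rank ∂_1 = 4, rank ∂_2 = 0 ⇒ b_1 = 5 − 4 − 0 = 1. So H_1 ≅ Z.

H_0 ≅ Z,  H_1 ≅ Z.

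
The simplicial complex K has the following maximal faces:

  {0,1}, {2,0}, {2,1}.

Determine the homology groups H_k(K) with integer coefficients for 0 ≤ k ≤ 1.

Order the vertices as 0 < 1 < 2. Listing each simplex with vertices in this order, K has dimension 1 with simplices:

  0-simplices (3): [0], [1], [2]
  1-simplices (3): [0,1], [0,2], [1,2]

giving chain groups C_0 ≅ Z^3, C_1 ≅ Z^3.

Boundary ∂_1: C_1 → C_0 sends each edge [p,q] (with p < q) to q − p. For instance
  ∂[0,2] = [2] − [0].
This gives a 3×3 integer matrix of rank 2; reducing to Smith normal form yields diagonal entries (1,1).

Computing H_k = (kernel of ∂_k) / (image of ∂_{k+1}):

  H_0: rank C_0 − rank ∂_1 = 3 − 2 = 1, and the invariant factors of ∂_1 are all 1, so H_0 ≅ Z.
  H_1: rank ker ∂_1 − rank ∂_2 = (3 − 2) − 0 = 1, and there is no ∂_2, so H_1 ≅ Z.

(K is a triangulation of the circle S^1.)

H_0 = Z,  H_1 = Z.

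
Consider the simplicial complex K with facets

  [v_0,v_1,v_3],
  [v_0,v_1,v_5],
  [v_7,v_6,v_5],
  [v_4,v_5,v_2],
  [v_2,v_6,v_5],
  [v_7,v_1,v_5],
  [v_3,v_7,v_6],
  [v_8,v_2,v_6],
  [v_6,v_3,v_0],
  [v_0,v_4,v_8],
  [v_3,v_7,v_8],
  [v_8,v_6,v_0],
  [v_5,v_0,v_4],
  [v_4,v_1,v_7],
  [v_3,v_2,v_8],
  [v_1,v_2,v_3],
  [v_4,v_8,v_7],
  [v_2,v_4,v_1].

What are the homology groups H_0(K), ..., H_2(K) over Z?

H_0 ≅ Z,  H_1 ≅ Z ⊕ Z_2,  H_2 = 0.

K has 9 vertices, 27 edges, 18 triangles.
rank ∂_0 = 0, rank ∂_1 = 8 ⇒ b_0 = 9 − 0 − 8 = 1; all invariant factors of ∂_1 are 1 so no torsion. So H_0 ≅ Z.
rank ∂_1 = 8, rank ∂_2 = 18 ⇒ b_1 = 27 − 8 − 18 = 1; ∂_2 has invariant factor(s) [2] giving torsion. So H_1 ≅ Z ⊕ Z_2.
rank ∂_2 = 18, rank ∂_3 = 0 ⇒ b_2 = 18 − 18 − 0 = 0. So H_2 ≅ 0.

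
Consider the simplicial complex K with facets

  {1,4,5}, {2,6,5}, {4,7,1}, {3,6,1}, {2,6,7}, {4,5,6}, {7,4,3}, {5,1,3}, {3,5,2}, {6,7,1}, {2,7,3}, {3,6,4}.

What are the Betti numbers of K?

b_0 = 1, b_1 = 0, b_2 = 0.

Fix the vertex order 1 < 2 < 3 < 4 < 5 < 6 < 7 and write every simplex with vertices in increasing order. Then dim K = 2 and the simplices of K are:

  0-simplices (7): [1], [2], [3], [4], [5], [6], [7]
  1-simplices (18): [1,3], [1,4], [1,5], [1,6], [1,7], [2,3], [2,5], [2,6], [2,7], [3,4], [3,5], [3,6], [3,7], [4,5], [4,6], [4,7], [5,6], [6,7]
  2-simplices (12): [1,3,5], [1,3,6], [1,4,5], [1,4,7], [1,6,7], [2,3,5], [2,3,7], [2,5,6], [2,6,7], [3,4,6], [3,4,7], [4,5,6]

so the chain groups are C_0 ≅ Z^7, C_1 ≅ Z^18, C_2 ≅ Z^12.

The boundary map ∂_1: C_1 → C_0 sends each edge [p,q] (with p < q) to q − p.
As a 7×18 matrix over Z this has rank 6, with invariant factors (1,1,1,1,1,1).

The boundary map ∂_2: C_2 → C_1 sends each 2-simplex [p,q,r] to [q,r] − [p,r] + [p,q]. For instance
  ∂[1,3,5] = [3,5] − [1,5] + [1,3],
  ∂[3,4,6] = [4,6] − [3,6] + [3,4].
The resulting 18×12 matrix has rank 12, and its Smith normal form has invariant factors (1,1,1,1,1,1,1,1,1,1,1,2).

Computing H_k = (kernel of ∂_k) / (image of ∂_{k+1}):

  H_0: rank C_0 − rank ∂_1 = 7 − 6 = 1, and the invariant factors of ∂_1 are all 1, so H_0 = Z.
  H_1: rank ker ∂_1 − rank ∂_2 = (18 − 6) − 12 = 0, and ∂_2 has invariant factor 2 > 1, so H_1 = Z/2.
  H_2: rank ker ∂_2 − rank ∂_3 = (12 − 12) − 0 = 0, and there is no ∂_3, so H_2 = 0.

As a check, the Euler characteristic is 7 − 18 + 12 = 1, which agrees with 1 − 0 + 0 = 1.
(K is a triangulation of the real projective plane RP^2.)

Hence the Betti numbers are b_0 = 1, b_1 = 0, b_2 = 0.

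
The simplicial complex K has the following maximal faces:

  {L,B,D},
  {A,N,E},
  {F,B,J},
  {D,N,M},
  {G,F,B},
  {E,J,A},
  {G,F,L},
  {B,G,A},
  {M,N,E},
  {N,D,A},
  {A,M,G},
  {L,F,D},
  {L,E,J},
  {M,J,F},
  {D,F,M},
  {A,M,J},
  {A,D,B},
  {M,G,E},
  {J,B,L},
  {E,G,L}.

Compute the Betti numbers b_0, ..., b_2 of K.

We work with the vertex ordering A < B < D < E < F < G < J < L < M < N. The simplices of K, each written with vertices in increasing order, are:

  0-simplices (10): A, B, D, E, F, G, J, L, M, N
  1-simplices (30): AB, AD, AE, AG, AJ, AM, AN, BD, BF, BG, BJ, BL, DF, DL, DM, DN, EG, EJ, EL, EM, EN, FG, FJ, FL, FM, GL, GM, JL, JM, MN
  2-simplices (20): ABD, ABG, ADN, AEJ, AEN, AGM, AJM, BDL, BFG, BFJ, BJL, DFL, DFM, DMN, EGL, EGM, EJL, EMN, FGL, FJM

so the chain groups are C_0 ≅ Z^10, C_1 ≅ Z^30, C_2 ≅ Z^20.

Boundary ∂_1: C_1 → C_0 maps an edge to its endpoints' difference, ∂[p,q] = q − p. For instance
  ∂AM = M − A.
The resulting 10×30 matrix has rank 9, and its Smith normal form has invariant factors (1,1,1,1,1,1,1,1,1).

The boundary map ∂_2: C_2 → C_1 maps a triangle to the signed sum of its edges. For instance
  ∂EMN = MN − EN + EM,
  ∂BDL = DL − BL + BD.
The 30×20 boundary matrix has rank 20 and Smith normal form diag(1,1,1,1,1,1,1,1,1,1,1,1,1,1,1,1,1,1,1,2).

Computing H_k = (kernel of ∂_k) / (image of ∂_{k+1}):

  H_0: rank C_0 − rank ∂_1 = 10 − 9 = 1, and the invariant factors of ∂_1 are all 1, so H_0 ≅ Z.
  H_1: rank ker ∂_1 − rank ∂_2 = (30 − 9) − 20 = 1, and ∂_2 has invariant factor 2 > 1, so H_1 ≅ Z × Z/2.
  H_2: rank ker ∂_2 − rank ∂_3 = (20 − 20) − 0 = 0, and there is no ∂_3, so H_2 ≅ 0.

Hence the Betti numbers are b_0 = 1, b_1 = 1, b_2 = 0.

b_0 = 1, b_1 = 1, b_2 = 0.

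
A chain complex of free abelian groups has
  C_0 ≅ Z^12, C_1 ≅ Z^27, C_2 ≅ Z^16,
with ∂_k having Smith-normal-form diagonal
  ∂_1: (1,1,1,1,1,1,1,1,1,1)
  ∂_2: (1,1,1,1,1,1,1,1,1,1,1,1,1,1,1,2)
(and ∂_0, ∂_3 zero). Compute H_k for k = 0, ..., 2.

H_0: b_0 = 12 − 0 − 10 = 2; torsion from ∂_1 factors > 1: none. So H_0 = Z^2.
H_1: b_1 = 27 − 10 − 16 = 1; torsion from ∂_2 factors > 1: [2]. So H_1 = Z ⊕ Z/2.
H_2: b_2 = 16 − 16 − 0 = 0; torsion from ∂_3 factors > 1: none. So H_2 = 0.

H_0 = Z^2,  H_1 = Z ⊕ Z/2,  H_2 = 0.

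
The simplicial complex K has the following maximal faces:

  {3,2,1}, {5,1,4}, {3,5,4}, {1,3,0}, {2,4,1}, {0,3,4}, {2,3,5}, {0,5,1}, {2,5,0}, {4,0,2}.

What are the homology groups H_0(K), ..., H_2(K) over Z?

H_0 = Z,  H_1 = Z/2Z,  H_2 = 0.

Order the vertices as 0 < 1 < 2 < 3 < 4 < 5. Listing each simplex with vertices in this order, K has dimension 2 with simplices:

  0-simplices (6): [0], [1], [2], [3], [4], [5]
  1-simplices (15): [0,1], [0,2], [0,3], [0,4], [0,5], [1,2], [1,3], [1,4], [1,5], [2,3], [2,4], [2,5], [3,4], [3,5], [4,5]
  2-simplices (10): [0,1,3], [0,1,5], [0,2,4], [0,2,5], [0,3,4], [1,2,3], [1,2,4], [1,4,5], [2,3,5], [3,4,5]

Hence C_0 ≅ Z^6, C_1 ≅ Z^15, C_2 ≅ Z^10.

∂_1: C_1 → C_0 sends each edge [p,q] (with p < q) to q − p.
The 6×15 boundary matrix has rank 5 and Smith normal form diag(1,1,1,1,1).

∂_2: C_2 → C_1 maps a triangle to the signed sum of its edges. For instance
  ∂[0,2,4] = [2,4] − [0,4] + [0,2],
  ∂[0,1,3] = [1,3] − [0,3] + [0,1].
The resulting 15×10 matrix has rank 10, and its Smith normal form has invariant factors (1,1,1,1,1,1,1,1,1,2).

From H_k ≅ ker(∂_k) / im(∂_{k+1}) we obtain:

  H_0: rank C_0 − rank ∂_1 = 6 − 5 = 1, and the invariant factors of ∂_1 are all 1, so H_0 = Z.
  H_1: rank ker ∂_1 − rank ∂_2 = (15 − 5) − 10 = 0, and ∂_2 has invariant factor 2 > 1, so H_1 = Z/2Z.
  H_2: rank ker ∂_2 − rank ∂_3 = (10 − 10) − 0 = 0, and there is no ∂_3, so H_2 = 0.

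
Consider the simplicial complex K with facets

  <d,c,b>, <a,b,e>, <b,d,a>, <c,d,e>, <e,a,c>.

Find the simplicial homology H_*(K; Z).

H_0 ≅ Z,  H_1 ≅ Z,  H_2 = 0.

We work with the vertex ordering a < b < c < d < e. The simplices of K, each written with vertices in increasing order, are:

  0-simplices (5): a, b, c, d, e
  1-simplices (10): ab, ac, ad, ae, bc, bd, be, cd, ce, de
  2-simplices (5): abd, abe, ace, bcd, cde

giving chain groups C_0 ≅ Z^5, C_1 ≅ Z^10, C_2 ≅ Z^5.

Boundary ∂_1: C_1 → C_0 is given by ∂[p,q] = [q] − [p]. For instance
  ∂bc = c − b.
This gives a 5×10 integer matrix of rank 4; reducing to Smith normal form yields diagonal entries (1,1,1,1).

The boundary map ∂_2: C_2 → C_1 acts by ∂[p,q,r] = [q,r] − [p,r] + [p,q]. For instance
  ∂ace = ce − ae + ac,
  ∂abd = bd − ad + ab.
The resulting 10×5 matrix has rank 5, and its Smith normal form has invariant factors (1,1,1,1,1).

Computing H_k = (kernel of ∂_k) / (image of ∂_{k+1}):

  H_0: rank C_0 − rank ∂_1 = 5 − 4 = 1, and the invariant factors of ∂_1 are all 1, so H_0 ≅ Z.
  H_1: rank ker ∂_1 − rank ∂_2 = (10 − 4) − 5 = 1, and the invariant factors of ∂_2 are all 1, so H_1 ≅ Z.
  H_2: rank ker ∂_2 − rank ∂_3 = (5 − 5) − 0 = 0, and there is no ∂_3, so H_2 ≅ 0.

As a check, the Euler characteristic is 5 − 10 + 5 = 0, which agrees with 1 − 1 + 0 = 0.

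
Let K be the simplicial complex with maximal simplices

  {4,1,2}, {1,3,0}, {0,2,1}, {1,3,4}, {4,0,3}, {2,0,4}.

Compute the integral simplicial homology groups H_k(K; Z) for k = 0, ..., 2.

Take the total order 0 < 1 < 2 < 3 < 4 on the vertex set. Then K (dimension 2) consists of the simplices:

  0-simplices (5): [0], [1], [2], [3], [4]
  1-simplices (9): [0,1], [0,2], [0,3], [0,4], [1,2], [1,3], [1,4], [2,4], [3,4]
  2-simplices (6): [0,1,2], [0,1,3], [0,2,4], [0,3,4], [1,2,4], [1,3,4]

giving chain groups C_0 ≅ Z^5, C_1 ≅ Z^9, C_2 ≅ Z^6.

The boundary map ∂_1: C_1 → C_0 sends each edge [p,q] (with p < q) to q − p. For instance
  ∂[0,2] = [2] − [0].
The resulting 5×9 matrix has rank 4, and its Smith normal form has invariant factors (1,1,1,1).

Boundary ∂_2: C_2 → C_1 acts by ∂[p,q,r] = [q,r] − [p,r] + [p,q]. For instance
  ∂[0,1,2] = [1,2] − [0,2] + [0,1],
  ∂[0,1,3] = [1,3] − [0,3] + [0,1].
The resulting 9×6 matrix has rank 5, and its Smith normal form has invariant factors (1,1,1,1,1).

From H_k ≅ ker(∂_k) / im(∂_{k+1}) we obtain:

  H_0: rank C_0 − rank ∂_1 = 5 − 4 = 1, and the invariant factors of ∂_1 are all 1, so H_0 = Z.
  H_1: rank ker ∂_1 − rank ∂_2 = (9 − 4) − 5 = 0, and the invariant factors of ∂_2 are all 1, so H_1 = 0.
  H_2: rank ker ∂_2 − rank ∂_3 = (6 − 5) − 0 = 1, and there is no ∂_3, so H_2 = Z.

H_0 = Z,  H_1 = 0,  H_2 = Z.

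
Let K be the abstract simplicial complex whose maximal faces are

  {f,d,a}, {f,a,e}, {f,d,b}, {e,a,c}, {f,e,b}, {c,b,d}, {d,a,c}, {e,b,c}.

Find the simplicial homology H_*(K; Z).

H_0 ≅ Z,  H_1 = 0,  H_2 ≅ Z.

Fix the vertex order a < b < c < d < e < f and write every simplex with vertices in increasing order. Then dim K = 2 and the simplices of K are:

  0-simplices (6): a, b, c, d, e, f
  1-simplices (12): ac, ad, ae, af, bc, bd, be, bf, cd, ce, df, ef
  2-simplices (8): acd, ace, adf, aef, bcd, bce, bdf, bef

Hence C_0 ≅ Z^6, C_1 ≅ Z^12, C_2 ≅ Z^8.

The boundary map ∂_1: C_1 → C_0 sends each edge [p,q] (with p < q) to q − p.
The resulting 6×12 matrix has rank 5, and its Smith normal form has invariant factors (1,1,1,1,1).

∂_2: C_2 → C_1 sends each 2-simplex [p,q,r] to [q,r] − [p,r] + [p,q]. For instance
  ∂bdf = df − bf + bd,
  ∂adf = df − af + ad.
The 12×8 boundary matrix has rank 7 and Smith normal form diag(1,1,1,1,1,1,1).

Reading off H_k = ker ∂_k / im ∂_{k+1}:

  H_0: rank C_0 − rank ∂_1 = 6 − 5 = 1, and the invariant factors of ∂_1 are all 1, so H_0 = Z.
  H_1: rank ker ∂_1 − rank ∂_2 = (12 − 5) − 7 = 0, and the invariant factors of ∂_2 are all 1, so H_1 = 0.
  H_2: rank ker ∂_2 − rank ∂_3 = (8 − 7) − 0 = 1, and there is no ∂_3, so H_2 = Z.

As a check, the Euler characteristic is 6 − 12 + 8 = 2, which agrees with 1 − 0 + 1 = 2.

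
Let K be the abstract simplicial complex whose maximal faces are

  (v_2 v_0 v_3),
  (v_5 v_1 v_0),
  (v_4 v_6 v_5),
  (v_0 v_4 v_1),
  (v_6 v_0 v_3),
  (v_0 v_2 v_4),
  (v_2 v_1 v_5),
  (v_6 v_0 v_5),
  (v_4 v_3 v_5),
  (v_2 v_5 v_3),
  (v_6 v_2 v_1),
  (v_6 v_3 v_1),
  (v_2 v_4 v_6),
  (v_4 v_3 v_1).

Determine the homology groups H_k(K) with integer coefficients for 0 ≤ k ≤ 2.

H_0 ≅ Z,  H_1 ≅ Z^2,  H_2 ≅ Z.

K has 7 vertices, 21 edges, 14 triangles.
rank ∂_0 = 0, rank ∂_1 = 6 ⇒ b_0 = 7 − 0 − 6 = 1; all invariant factors of ∂_1 are 1 so no torsion. So H_0 = Z.
rank ∂_1 = 6, rank ∂_2 = 13 ⇒ b_1 = 21 − 6 − 13 = 2; all invariant factors of ∂_2 are 1 so no torsion. So H_1 = Z^2.
rank ∂_2 = 13, rank ∂_3 = 0 ⇒ b_2 = 14 − 13 − 0 = 1. So H_2 = Z.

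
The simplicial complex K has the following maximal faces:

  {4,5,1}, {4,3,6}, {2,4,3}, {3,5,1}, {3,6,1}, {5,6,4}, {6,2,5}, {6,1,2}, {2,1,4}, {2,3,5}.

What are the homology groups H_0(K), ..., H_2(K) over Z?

H_0 ≅ Z,  H_1 ≅ Z_2,  H_2 = 0.

Order the vertices as 1 < 2 < 3 < 4 < 5 < 6. Listing each simplex with vertices in this order, K has dimension 2 with simplices:

  0-simplices (6): [1], [2], [3], [4], [5], [6]
  1-simplices (15): [1,2], [1,3], [1,4], [1,5], [1,6], [2,3], [2,4], [2,5], [2,6], [3,4], [3,5], [3,6], [4,5], [4,6], [5,6]
  2-simplices (10): [1,2,4], [1,2,6], [1,3,5], [1,3,6], [1,4,5], [2,3,4], [2,3,5], [2,5,6], [3,4,6], [4,5,6]

Hence C_0 ≅ Z^6, C_1 ≅ Z^15, C_2 ≅ Z^10.

Boundary ∂_1: C_1 → C_0 is given by ∂[p,q] = [q] − [p]. For instance
  ∂[5,6] = [6] − [5].
As a 6×15 matrix over Z this has rank 5, with invariant factors (1,1,1,1,1).

The boundary map ∂_2: C_2 → C_1 acts by ∂[p,q,r] = [q,r] − [p,r] + [p,q]. For instance
  ∂[2,3,4] = [3,4] − [2,4] + [2,3],
  ∂[1,2,6] = [2,6] − [1,6] + [1,2].
As a 15×10 matrix over Z this has rank 10, with invariant factors (1,1,1,1,1,1,1,1,1,2).

From H_k ≅ ker(∂_k) / im(∂_{k+1}) we obtain:

  H_0: rank C_0 − rank ∂_1 = 6 − 5 = 1, and the invariant factors of ∂_1 are all 1, so H_0 ≅ Z.
  H_1: rank ker ∂_1 − rank ∂_2 = (15 − 5) − 10 = 0, and ∂_2 has invariant factor 2 > 1, so H_1 ≅ Z_2.
  H_2: rank ker ∂_2 − rank ∂_3 = (10 − 10) − 0 = 0, and there is no ∂_3, so H_2 ≅ 0.

(K is a triangulation of the real projective plane RP^2.)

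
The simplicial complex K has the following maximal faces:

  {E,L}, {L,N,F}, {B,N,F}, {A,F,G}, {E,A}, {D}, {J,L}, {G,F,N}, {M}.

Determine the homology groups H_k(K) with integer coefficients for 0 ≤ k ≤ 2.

H_0 ≅ Z^3,  H_1 ≅ Z,  H_2 = 0.

Fix the vertex order A < B < D < E < F < G < J < L < M < N and write every simplex with vertices in increasing order. Then dim K = 2 and the simplices of K are:

  0-simplices (10): A, B, D, E, F, G, J, L, M, N
  1-simplices (12): AE, AF, AG, BF, BN, EL, FG, FL, FN, GN, JL, LN
  2-simplices (4): AFG, BFN, FGN, FLN

Hence C_0 ≅ Z^10, C_1 ≅ Z^12, C_2 ≅ Z^4.

Boundary ∂_1: C_1 → C_0 sends each edge [p,q] (with p < q) to q − p.
This gives a 10×12 integer matrix of rank 7; reducing to Smith normal form yields diagonal entries (1,1,1,1,1,1,1).

∂_2: C_2 → C_1 maps a triangle to the signed sum of its edges. For instance
  ∂FGN = GN − FN + FG,
  ∂FLN = LN − FN + FL.
As a 12×4 matrix over Z this has rank 4, with invariant factors (1,1,1,1).

From H_k ≅ ker(∂_k) / im(∂_{k+1}) we obtain:

  H_0: rank C_0 − rank ∂_1 = 10 − 7 = 3, and the invariant factors of ∂_1 are all 1, so H_0 = Z^3.
  H_1: rank ker ∂_1 − rank ∂_2 = (12 − 7) − 4 = 1, and the invariant factors of ∂_2 are all 1, so H_1 = Z.
  H_2: rank ker ∂_2 − rank ∂_3 = (4 − 4) − 0 = 0, and there is no ∂_3, so H_2 = 0.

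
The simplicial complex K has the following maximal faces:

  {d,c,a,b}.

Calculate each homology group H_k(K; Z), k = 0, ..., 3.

Order the vertices as a < b < c < d. Listing each simplex with vertices in this order, K has dimension 3 with simplices:

  0-simplices (4): a, b, c, d
  1-simplices (6): ab, ac, ad, bc, bd, cd
  2-simplices (4): abc, abd, acd, bcd
  3-simplices (1): abcd

Hence C_0 ≅ Z^4, C_1 ≅ Z^6, C_2 ≅ Z^4, C_3 ≅ Z^1.

The boundary map ∂_1: C_1 → C_0 is given by ∂[p,q] = [q] − [p]. For instance
  ∂bd = d − b.
The 4×6 boundary matrix has rank 3 and Smith normal form diag(1,1,1).

The boundary map ∂_2: C_2 → C_1 maps a triangle to the signed sum of its edges. For instance
  ∂abc = bc − ac + ab,
  ∂abd = bd − ad + ab.
The resulting 6×4 matrix has rank 3, and its Smith normal form has invariant factors (1,1,1).

∂_3: C_3 → C_2 sends each 3-simplex σ to the alternating sum Σ_i (−1)^i (σ with its i-th vertex removed). For instance
  ∂abcd = bcd − acd + abd − abc.
The 4×1 boundary matrix has rank 1 and Smith normal form diag(1).

Now H_k = ker ∂_k / im ∂_{k+1}, so:

  H_0: rank C_0 − rank ∂_1 = 4 − 3 = 1, and the invariant factors of ∂_1 are all 1, so H_0 ≅ Z.
  H_1: rank ker ∂_1 − rank ∂_2 = (6 − 3) − 3 = 0, and the invariant factors of ∂_2 are all 1, so H_1 ≅ 0.
  H_2: rank ker ∂_2 − rank ∂_3 = (4 − 3) − 1 = 0, and the invariant factors of ∂_3 are all 1, so H_2 ≅ 0.
  H_3: rank ker ∂_3 − rank ∂_4 = (1 − 1) − 0 = 0, and there is no ∂_4, so H_3 ≅ 0.

(K is a triangulation of the 3-simplex.)

H_0 ≅ Z,  H_1 = 0,  H_2 = 0,  H_3 = 0.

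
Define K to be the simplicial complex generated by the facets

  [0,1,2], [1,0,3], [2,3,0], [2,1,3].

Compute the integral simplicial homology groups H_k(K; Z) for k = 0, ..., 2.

H_0 ≅ Z,  H_1 = 0,  H_2 ≅ Z.

We work with the vertex ordering 0 < 1 < 2 < 3. The simplices of K, each written with vertices in increasing order, are:

  0-simplices (4): [0], [1], [2], [3]
  1-simplices (6): [0,1], [0,2], [0,3], [1,2], [1,3], [2,3]
  2-simplices (4): [0,1,2], [0,1,3], [0,2,3], [1,2,3]

so the chain groups are C_0 ≅ Z^4, C_1 ≅ Z^6, C_2 ≅ Z^4.

The boundary map ∂_1: C_1 → C_0 sends each edge [p,q] (with p < q) to q − p. For instance
  ∂[1,2] = [2] − [1].
The resulting 4×6 matrix has rank 3, and its Smith normal form has invariant factors (1,1,1).

The boundary map ∂_2: C_2 → C_1 acts by ∂[p,q,r] = [q,r] − [p,r] + [p,q]. For instance
  ∂[0,1,3] = [1,3] − [0,3] + [0,1],
  ∂[0,2,3] = [2,3] − [0,3] + [0,2].
This gives a 6×4 integer matrix of rank 3; reducing to Smith normal form yields diagonal entries (1,1,1).

From H_k ≅ ker(∂_k) / im(∂_{k+1}) we obtain:

  H_0: rank C_0 − rank ∂_1 = 4 − 3 = 1, and the invariant factors of ∂_1 are all 1, so H_0 = Z.
  H_1: rank ker ∂_1 − rank ∂_2 = (6 − 3) − 3 = 0, and the invariant factors of ∂_2 are all 1, so H_1 = 0.
  H_2: rank ker ∂_2 − rank ∂_3 = (4 − 3) − 0 = 1, and there is no ∂_3, so H_2 = Z.

As a check, the Euler characteristic is 4 − 6 + 4 = 2, which agrees with 1 − 0 + 1 = 2.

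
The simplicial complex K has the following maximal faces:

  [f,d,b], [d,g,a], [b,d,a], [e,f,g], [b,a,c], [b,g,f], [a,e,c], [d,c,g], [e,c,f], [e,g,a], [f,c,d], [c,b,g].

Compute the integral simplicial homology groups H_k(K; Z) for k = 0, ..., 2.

H_0 ≅ Z,  H_1 ≅ Z_2,  H_2 = 0.

Fix the vertex order a < b < c < d < e < f < g and write every simplex with vertices in increasing order. Then dim K = 2 and the simplices of K are:

  0-simplices (7): a, b, c, d, e, f, g
  1-simplices (18): ab, ac, ad, ae, ag, bc, bd, bf, bg, cd, ce, cf, cg, df, dg, ef, eg, fg
  2-simplices (12): abc, abd, ace, adg, aeg, bcg, bdf, bfg, cdf, cdg, cef, efg

Hence C_0 ≅ Z^7, C_1 ≅ Z^18, C_2 ≅ Z^12.

The boundary map ∂_1: C_1 → C_0 is given by ∂[p,q] = [q] − [p]. For instance
  ∂df = f − d.
The resulting 7×18 matrix has rank 6, and its Smith normal form has invariant factors (1,1,1,1,1,1).

Boundary ∂_2: C_2 → C_1 sends each 2-simplex [p,q,r] to [q,r] − [p,r] + [p,q]. For instance
  ∂abd = bd − ad + ab,
  ∂bcg = cg − bg + bc.
As a 18×12 matrix over Z this has rank 12, with invariant factors (1,1,1,1,1,1,1,1,1,1,1,2).

Reading off H_k = ker ∂_k / im ∂_{k+1}:

  H_0: rank C_0 − rank ∂_1 = 7 − 6 = 1, and the invariant factors of ∂_1 are all 1, so H_0 ≅ Z.
  H_1: rank ker ∂_1 − rank ∂_2 = (18 − 6) − 12 = 0, and ∂_2 has invariant factor 2 > 1, so H_1 ≅ Z_2.
  H_2: rank ker ∂_2 − rank ∂_3 = (12 − 12) − 0 = 0, and there is no ∂_3, so H_2 ≅ 0.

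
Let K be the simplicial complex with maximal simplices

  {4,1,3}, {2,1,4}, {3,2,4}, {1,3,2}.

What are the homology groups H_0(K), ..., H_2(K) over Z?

Order the vertices as 1 < 2 < 3 < 4. Listing each simplex with vertices in this order, K has dimension 2 with simplices:

  0-simplices (4): [1], [2], [3], [4]
  1-simplices (6): [1,2], [1,3], [1,4], [2,3], [2,4], [3,4]
  2-simplices (4): [1,2,3], [1,2,4], [1,3,4], [2,3,4]

Hence C_0 ≅ Z^4, C_1 ≅ Z^6, C_2 ≅ Z^4.

Boundary ∂_1: C_1 → C_0 sends each edge [p,q] (with p < q) to q − p.
As a 4×6 matrix over Z this has rank 3, with invariant factors (1,1,1).

Boundary ∂_2: C_2 → C_1 maps a triangle to the signed sum of its edges. For instance
  ∂[1,3,4] = [3,4] − [1,4] + [1,3],
  ∂[2,3,4] = [3,4] − [2,4] + [2,3].
This gives a 6×4 integer matrix of rank 3; reducing to Smith normal form yields diagonal entries (1,1,1).

Reading off H_k = ker ∂_k / im ∂_{k+1}:

  H_0: rank C_0 − rank ∂_1 = 4 − 3 = 1, and the invariant factors of ∂_1 are all 1, so H_0 ≅ Z.
  H_1: rank ker ∂_1 − rank ∂_2 = (6 − 3) − 3 = 0, and the invariant factors of ∂_2 are all 1, so H_1 ≅ 0.
  H_2: rank ker ∂_2 − rank ∂_3 = (4 − 3) − 0 = 1, and there is no ∂_3, so H_2 ≅ Z.

(K is a triangulation of the 2-sphere S^2.)

H_0 = Z,  H_1 = 0,  H_2 = Z.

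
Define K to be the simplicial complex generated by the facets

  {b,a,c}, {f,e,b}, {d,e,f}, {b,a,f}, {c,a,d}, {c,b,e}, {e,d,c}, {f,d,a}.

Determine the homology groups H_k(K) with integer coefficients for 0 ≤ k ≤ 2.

H_0 ≅ Z,  H_1 = 0,  H_2 ≅ Z.

Fix the vertex order a < b < c < d < e < f and write every simplex with vertices in increasing order. Then dim K = 2 and the simplices of K are:

  0-simplices (6): a, b, c, d, e, f
  1-simplices (12): ab, ac, ad, af, bc, be, bf, cd, ce, de, df, ef
  2-simplices (8): abc, abf, acd, adf, bce, bef, cde, def

so the chain groups are C_0 ≅ Z^6, C_1 ≅ Z^12, C_2 ≅ Z^8.

Boundary ∂_1: C_1 → C_0 maps an edge to its endpoints' difference, ∂[p,q] = q − p. For instance
  ∂ad = d − a.
The resulting 6×12 matrix has rank 5, and its Smith normal form has invariant factors (1,1,1,1,1).

Boundary ∂_2: C_2 → C_1 maps a triangle to the signed sum of its edges. For instance
  ∂acd = cd − ad + ac,
  ∂abf = bf − af + ab.
As a 12×8 matrix over Z this has rank 7, with invariant factors (1,1,1,1,1,1,1).

Computing H_k = (kernel of ∂_k) / (image of ∂_{k+1}):

  H_0: rank C_0 − rank ∂_1 = 6 − 5 = 1, and the invariant factors of ∂_1 are all 1, so H_0 = Z.
  H_1: rank ker ∂_1 − rank ∂_2 = (12 − 5) − 7 = 0, and the invariant factors of ∂_2 are all 1, so H_1 = 0.
  H_2: rank ker ∂_2 − rank ∂_3 = (8 − 7) − 0 = 1, and there is no ∂_3, so H_2 = Z.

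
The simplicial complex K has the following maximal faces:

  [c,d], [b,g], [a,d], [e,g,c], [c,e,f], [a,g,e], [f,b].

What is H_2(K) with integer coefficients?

Fix the vertex order a < b < c < d < e < f < g and write every simplex with vertices in increasing order. Then dim K = 2 and the simplices of K are:

  0-simplices (7): a, b, c, d, e, f, g
  1-simplices (11): ad, ae, ag, bf, bg, cd, ce, cf, cg, ef, eg
  2-simplices (3): aeg, cef, ceg

so the chain groups are C_0 ≅ Z^7, C_1 ≅ Z^11, C_2 ≅ Z^3.

∂_1: C_1 → C_0 sends each edge [p,q] (with p < q) to q − p. For instance
  ∂bf = f − b.
The 7×11 boundary matrix has rank 6 and Smith normal form diag(1,1,1,1,1,1).

Boundary ∂_2: C_2 → C_1 maps a triangle to the signed sum of its edges. For instance
  ∂ceg = eg − cg + ce,
  ∂cef = ef − cf + ce.
This gives a 11×3 integer matrix of rank 3; reducing to Smith normal form yields diagonal entries (1,1,1).

From H_k ≅ ker(∂_k) / im(∂_{k+1}) we obtain:

  H_2: rank ker ∂_2 − rank ∂_3 = (3 − 3) − 0 = 0, and there is no ∂_3, so H_2 ≅ 0.

H_2 ≅ 0.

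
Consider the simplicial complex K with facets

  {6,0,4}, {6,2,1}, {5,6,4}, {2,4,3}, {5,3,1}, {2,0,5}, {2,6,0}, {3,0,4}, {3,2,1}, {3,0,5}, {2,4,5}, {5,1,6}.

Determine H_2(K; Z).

H_2 ≅ 0.

We work with the vertex ordering 0 < 1 < 2 < 3 < 4 < 5 < 6. The simplices of K, each written with vertices in increasing order, are:

  0-simplices (7): [0], [1], [2], [3], [4], [5], [6]
  1-simplices (18): [0,2], [0,3], [0,4], [0,5], [0,6], [1,2], [1,3], [1,5], [1,6], [2,3], [2,4], [2,5], [2,6], [3,4], [3,5], [4,5], [4,6], [5,6]
  2-simplices (12): [0,2,5], [0,2,6], [0,3,4], [0,3,5], [0,4,6], [1,2,3], [1,2,6], [1,3,5], [1,5,6], [2,3,4], [2,4,5], [4,5,6]

Hence C_0 ≅ Z^7, C_1 ≅ Z^18, C_2 ≅ Z^12.

Boundary ∂_1: C_1 → C_0 is given by ∂[p,q] = [q] − [p]. For instance
  ∂[0,6] = [6] − [0].
The resulting 7×18 matrix has rank 6, and its Smith normal form has invariant factors (1,1,1,1,1,1).

∂_2: C_2 → C_1 sends each 2-simplex [p,q,r] to [q,r] − [p,r] + [p,q]. For instance
  ∂[0,4,6] = [4,6] − [0,6] + [0,4],
  ∂[0,3,4] = [3,4] − [0,4] + [0,3].
The resulting 18×12 matrix has rank 12, and its Smith normal form has invariant factors (1,1,1,1,1,1,1,1,1,1,1,2).

Now H_k = ker ∂_k / im ∂_{k+1}, so:

  H_2: rank ker ∂_2 − rank ∂_3 = (12 − 12) − 0 = 0, and there is no ∂_3, so H_2 ≅ 0.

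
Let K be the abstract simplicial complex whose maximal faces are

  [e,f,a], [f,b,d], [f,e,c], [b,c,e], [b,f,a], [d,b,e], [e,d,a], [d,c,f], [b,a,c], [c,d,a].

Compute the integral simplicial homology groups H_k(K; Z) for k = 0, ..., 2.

H_0 = Z,  H_1 = Z_2,  H_2 = 0.

Take the total order a < b < c < d < e < f on the vertex set. Then K (dimension 2) consists of the simplices:

  0-simplices (6): a, b, c, d, e, f
  1-simplices (15): ab, ac, ad, ae, af, bc, bd, be, bf, cd, ce, cf, de, df, ef
  2-simplices (10): abc, abf, acd, ade, aef, bce, bde, bdf, cdf, cef

Hence C_0 ≅ Z^6, C_1 ≅ Z^15, C_2 ≅ Z^10.

∂_1: C_1 → C_0 sends each edge [p,q] (with p < q) to q − p.
The 6×15 boundary matrix has rank 5 and Smith normal form diag(1,1,1,1,1).

∂_2: C_2 → C_1 sends each 2-simplex [p,q,r] to [q,r] − [p,r] + [p,q]. For instance
  ∂bde = de − be + bd,
  ∂abc = bc − ac + ab.
The 15×10 boundary matrix has rank 10 and Smith normal form diag(1,1,1,1,1,1,1,1,1,2).

Now H_k = ker ∂_k / im ∂_{k+1}, so:

  H_0: rank C_0 − rank ∂_1 = 6 − 5 = 1, and the invariant factors of ∂_1 are all 1, so H_0 = Z.
  H_1: rank ker ∂_1 − rank ∂_2 = (15 − 5) − 10 = 0, and ∂_2 has invariant factor 2 > 1, so H_1 = Z_2.
  H_2: rank ker ∂_2 − rank ∂_3 = (10 − 10) − 0 = 0, and there is no ∂_3, so H_2 = 0.

(K is a triangulation of the real projective plane RP^2.)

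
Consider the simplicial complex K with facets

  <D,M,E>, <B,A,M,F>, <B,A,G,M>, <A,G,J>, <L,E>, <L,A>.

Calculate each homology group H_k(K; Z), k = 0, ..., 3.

H_0 = Z,  H_1 = Z,  H_2 = 0,  H_3 = 0.

Take the total order A < B < D < E < F < G < J < L < M on the vertex set. Then K (dimension 3) consists of the simplices:

  0-simplices (9): A, B, D, E, F, G, J, L, M
  1-simplices (16): AB, AF, AG, AJ, AL, AM, BF, BG, BM, DE, DM, EL, EM, FM, GJ, GM
  2-simplices (9): ABF, ABG, ABM, AFM, AGJ, AGM, BFM, BGM, DEM
  3-simplices (2): ABFM, ABGM

giving chain groups C_0 ≅ Z^9, C_1 ≅ Z^16, C_2 ≅ Z^9, C_3 ≅ Z^2.

Boundary ∂_1: C_1 → C_0 is given by ∂[p,q] = [q] − [p]. For instance
  ∂BF = F − B.
The resulting 9×16 matrix has rank 8, and its Smith normal form has invariant factors (1,1,1,1,1,1,1,1).

∂_2: C_2 → C_1 acts by ∂[p,q,r] = [q,r] − [p,r] + [p,q]. For instance
  ∂AFM = FM − AM + AF,
  ∂ABF = BF − AF + AB.
As a 16×9 matrix over Z this has rank 7, with invariant factors (1,1,1,1,1,1,1).

∂_3: C_3 → C_2 sends each 3-simplex σ to the alternating sum Σ_i (−1)^i (σ with its i-th vertex removed). For instance
  ∂ABGM = BGM − AGM + ABM − ABG,
  ∂ABFM = BFM − AFM + ABM − ABF.
As a 9×2 matrix over Z this has rank 2, with invariant factors (1,1).

Reading off H_k = ker ∂_k / im ∂_{k+1}:

  H_0: rank C_0 − rank ∂_1 = 9 − 8 = 1, and the invariant factors of ∂_1 are all 1, so H_0 ≅ Z.
  H_1: rank ker ∂_1 − rank ∂_2 = (16 − 8) − 7 = 1, and the invariant factors of ∂_2 are all 1, so H_1 ≅ Z.
  H_2: rank ker ∂_2 − rank ∂_3 = (9 − 7) − 2 = 0, and the invariant factors of ∂_3 are all 1, so H_2 ≅ 0.
  H_3: rank ker ∂_3 − rank ∂_4 = (2 − 2) − 0 = 0, and there is no ∂_4, so H_3 ≅ 0.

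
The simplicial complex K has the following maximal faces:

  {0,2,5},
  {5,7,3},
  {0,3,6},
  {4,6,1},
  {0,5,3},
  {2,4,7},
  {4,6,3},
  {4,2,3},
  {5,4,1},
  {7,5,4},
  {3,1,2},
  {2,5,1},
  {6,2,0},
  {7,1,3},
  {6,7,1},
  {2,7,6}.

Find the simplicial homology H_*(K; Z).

Take the total order 0 < 1 < 2 < 3 < 4 < 5 < 6 < 7 on the vertex set. Then K (dimension 2) consists of the simplices:

  0-simplices (8): [0], [1], [2], [3], [4], [5], [6], [7]
  1-simplices (24): (24 of them)
  2-simplices (16): [0,2,5], [0,2,6], [0,3,5], [0,3,6], [1,2,3], [1,2,5], [1,3,7], [1,4,5], [1,4,6], [1,6,7], [2,3,4], [2,4,7], [2,6,7], [3,4,6], [3,5,7], [4,5,7]

so the chain groups are C_0 ≅ Z^8, C_1 ≅ Z^24, C_2 ≅ Z^16.

The boundary map ∂_1: C_1 → C_0 sends each edge [p,q] (with p < q) to q − p. For instance
  ∂[2,3] = [3] − [2].
The 8×24 boundary matrix has rank 7 and Smith normal form diag(1,1,1,1,1,1,1).

∂_2: C_2 → C_1 acts by ∂[p,q,r] = [q,r] − [p,r] + [p,q]. For instance
  ∂[1,6,7] = [6,7] − [1,7] + [1,6],
  ∂[0,3,6] = [3,6] − [0,6] + [0,3].
The 24×16 boundary matrix has rank 15 and Smith normal form diag(1,1,1,1,1,1,1,1,1,1,1,1,1,1,1).

Reading off H_k = ker ∂_k / im ∂_{k+1}:

  H_0: rank C_0 − rank ∂_1 = 8 − 7 = 1, and the invariant factors of ∂_1 are all 1, so H_0 = Z.
  H_1: rank ker ∂_1 − rank ∂_2 = (24 − 7) − 15 = 2, and the invariant factors of ∂_2 are all 1, so H_1 = Z^2.
  H_2: rank ker ∂_2 − rank ∂_3 = (16 − 15) − 0 = 1, and there is no ∂_3, so H_2 = Z.

(K is a triangulation of the torus T^2.)

H_0 ≅ Z,  H_1 ≅ Z^2,  H_2 ≅ Z.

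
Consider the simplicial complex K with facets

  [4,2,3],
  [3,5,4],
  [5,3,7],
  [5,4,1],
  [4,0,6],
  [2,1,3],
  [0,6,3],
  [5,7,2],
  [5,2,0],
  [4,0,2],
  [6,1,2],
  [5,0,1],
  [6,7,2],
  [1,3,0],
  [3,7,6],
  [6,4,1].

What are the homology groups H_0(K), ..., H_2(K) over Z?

H_0 = Z,  H_1 = Z^2,  H_2 = Z.

Order the vertices as 0 < 1 < 2 < 3 < 4 < 5 < 6 < 7. Listing each simplex with vertices in this order, K has dimension 2 with simplices:

  0-simplices (8): [0], [1], [2], [3], [4], [5], [6], [7]
  1-simplices (24): (24 of them)
  2-simplices (16): [0,1,3], [0,1,5], [0,2,4], [0,2,5], [0,3,6], [0,4,6], [1,2,3], [1,2,6], [1,4,5], [1,4,6], [2,3,4], [2,5,7], [2,6,7], [3,4,5], [3,5,7], [3,6,7]

giving chain groups C_0 ≅ Z^8, C_1 ≅ Z^24, C_2 ≅ Z^16.

Boundary ∂_1: C_1 → C_0 sends each edge [p,q] (with p < q) to q − p. For instance
  ∂[2,5] = [5] − [2].
This gives a 8×24 integer matrix of rank 7; reducing to Smith normal form yields diagonal entries (1,1,1,1,1,1,1).

The boundary map ∂_2: C_2 → C_1 maps a triangle to the signed sum of its edges. For instance
  ∂[3,4,5] = [4,5] − [3,5] + [3,4],
  ∂[2,5,7] = [5,7] − [2,7] + [2,5].
This gives a 24×16 integer matrix of rank 15; reducing to Smith normal form yields diagonal entries (1,1,1,1,1,1,1,1,1,1,1,1,1,1,1).

From H_k ≅ ker(∂_k) / im(∂_{k+1}) we obtain:

  H_0: rank C_0 − rank ∂_1 = 8 − 7 = 1, and the invariant factors of ∂_1 are all 1, so H_0 = Z.
  H_1: rank ker ∂_1 − rank ∂_2 = (24 − 7) − 15 = 2, and the invariant factors of ∂_2 are all 1, so H_1 = Z^2.
  H_2: rank ker ∂_2 − rank ∂_3 = (16 − 15) − 0 = 1, and there is no ∂_3, so H_2 = Z.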